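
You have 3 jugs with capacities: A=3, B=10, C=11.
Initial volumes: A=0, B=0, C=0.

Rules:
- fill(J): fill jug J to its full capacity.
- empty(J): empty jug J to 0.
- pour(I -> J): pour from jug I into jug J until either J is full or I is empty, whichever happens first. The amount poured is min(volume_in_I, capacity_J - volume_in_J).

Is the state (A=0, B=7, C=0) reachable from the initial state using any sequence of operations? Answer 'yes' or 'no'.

BFS from (A=0, B=0, C=0):
  1. fill(B) -> (A=0 B=10 C=0)
  2. pour(B -> A) -> (A=3 B=7 C=0)
  3. empty(A) -> (A=0 B=7 C=0)
Target reached → yes.

Answer: yes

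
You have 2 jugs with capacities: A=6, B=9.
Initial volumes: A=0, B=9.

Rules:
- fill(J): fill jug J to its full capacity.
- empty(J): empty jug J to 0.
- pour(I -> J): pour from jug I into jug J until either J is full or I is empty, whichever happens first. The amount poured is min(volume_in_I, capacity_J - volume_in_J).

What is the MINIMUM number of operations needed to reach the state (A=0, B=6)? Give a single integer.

Answer: 3

Derivation:
BFS from (A=0, B=9). One shortest path:
  1. fill(A) -> (A=6 B=9)
  2. empty(B) -> (A=6 B=0)
  3. pour(A -> B) -> (A=0 B=6)
Reached target in 3 moves.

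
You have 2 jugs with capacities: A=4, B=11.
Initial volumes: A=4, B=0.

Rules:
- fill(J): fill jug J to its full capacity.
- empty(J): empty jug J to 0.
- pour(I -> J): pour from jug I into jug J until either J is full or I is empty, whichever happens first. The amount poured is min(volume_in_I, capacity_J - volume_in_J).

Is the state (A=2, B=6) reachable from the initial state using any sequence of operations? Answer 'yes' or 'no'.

Answer: no

Derivation:
BFS explored all 30 reachable states.
Reachable set includes: (0,0), (0,1), (0,2), (0,3), (0,4), (0,5), (0,6), (0,7), (0,8), (0,9), (0,10), (0,11) ...
Target (A=2, B=6) not in reachable set → no.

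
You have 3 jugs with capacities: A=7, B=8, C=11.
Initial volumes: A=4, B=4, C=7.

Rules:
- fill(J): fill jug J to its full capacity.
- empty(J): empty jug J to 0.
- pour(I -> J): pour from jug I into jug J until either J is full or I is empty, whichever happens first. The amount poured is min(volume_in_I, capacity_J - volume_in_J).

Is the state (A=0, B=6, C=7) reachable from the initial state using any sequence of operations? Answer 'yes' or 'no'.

Answer: yes

Derivation:
BFS from (A=4, B=4, C=7):
  1. fill(A) -> (A=7 B=4 C=7)
  2. empty(B) -> (A=7 B=0 C=7)
  3. pour(A -> B) -> (A=0 B=7 C=7)
  4. fill(A) -> (A=7 B=7 C=7)
  5. pour(A -> B) -> (A=6 B=8 C=7)
  6. empty(B) -> (A=6 B=0 C=7)
  7. pour(A -> B) -> (A=0 B=6 C=7)
Target reached → yes.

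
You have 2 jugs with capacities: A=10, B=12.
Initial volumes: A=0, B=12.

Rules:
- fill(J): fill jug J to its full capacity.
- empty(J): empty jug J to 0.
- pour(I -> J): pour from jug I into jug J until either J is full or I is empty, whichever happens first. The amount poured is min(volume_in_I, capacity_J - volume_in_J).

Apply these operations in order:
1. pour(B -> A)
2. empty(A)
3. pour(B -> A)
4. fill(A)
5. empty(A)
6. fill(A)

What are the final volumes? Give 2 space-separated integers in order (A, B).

Answer: 10 0

Derivation:
Step 1: pour(B -> A) -> (A=10 B=2)
Step 2: empty(A) -> (A=0 B=2)
Step 3: pour(B -> A) -> (A=2 B=0)
Step 4: fill(A) -> (A=10 B=0)
Step 5: empty(A) -> (A=0 B=0)
Step 6: fill(A) -> (A=10 B=0)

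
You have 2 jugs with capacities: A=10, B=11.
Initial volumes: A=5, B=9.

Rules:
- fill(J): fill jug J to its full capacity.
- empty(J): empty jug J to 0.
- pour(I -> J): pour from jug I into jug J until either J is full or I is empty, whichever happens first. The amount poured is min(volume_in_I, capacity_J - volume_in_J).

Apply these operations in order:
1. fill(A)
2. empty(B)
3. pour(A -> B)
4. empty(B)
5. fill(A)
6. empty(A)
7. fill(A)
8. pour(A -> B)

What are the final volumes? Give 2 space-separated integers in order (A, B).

Answer: 0 10

Derivation:
Step 1: fill(A) -> (A=10 B=9)
Step 2: empty(B) -> (A=10 B=0)
Step 3: pour(A -> B) -> (A=0 B=10)
Step 4: empty(B) -> (A=0 B=0)
Step 5: fill(A) -> (A=10 B=0)
Step 6: empty(A) -> (A=0 B=0)
Step 7: fill(A) -> (A=10 B=0)
Step 8: pour(A -> B) -> (A=0 B=10)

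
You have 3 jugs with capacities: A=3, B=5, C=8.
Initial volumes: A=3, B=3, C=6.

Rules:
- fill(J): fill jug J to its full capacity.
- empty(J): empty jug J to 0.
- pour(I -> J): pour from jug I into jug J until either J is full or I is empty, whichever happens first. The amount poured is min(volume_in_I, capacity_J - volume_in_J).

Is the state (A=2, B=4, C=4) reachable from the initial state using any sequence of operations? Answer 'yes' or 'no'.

BFS explored all 160 reachable states.
Reachable set includes: (0,0,0), (0,0,1), (0,0,2), (0,0,3), (0,0,4), (0,0,5), (0,0,6), (0,0,7), (0,0,8), (0,1,0), (0,1,1), (0,1,2) ...
Target (A=2, B=4, C=4) not in reachable set → no.

Answer: no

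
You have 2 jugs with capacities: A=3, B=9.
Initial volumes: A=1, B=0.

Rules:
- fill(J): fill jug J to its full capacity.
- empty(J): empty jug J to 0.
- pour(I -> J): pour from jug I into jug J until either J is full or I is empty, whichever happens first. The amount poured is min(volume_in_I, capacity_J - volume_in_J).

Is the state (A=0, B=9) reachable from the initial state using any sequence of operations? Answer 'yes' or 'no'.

Answer: yes

Derivation:
BFS from (A=1, B=0):
  1. empty(A) -> (A=0 B=0)
  2. fill(B) -> (A=0 B=9)
Target reached → yes.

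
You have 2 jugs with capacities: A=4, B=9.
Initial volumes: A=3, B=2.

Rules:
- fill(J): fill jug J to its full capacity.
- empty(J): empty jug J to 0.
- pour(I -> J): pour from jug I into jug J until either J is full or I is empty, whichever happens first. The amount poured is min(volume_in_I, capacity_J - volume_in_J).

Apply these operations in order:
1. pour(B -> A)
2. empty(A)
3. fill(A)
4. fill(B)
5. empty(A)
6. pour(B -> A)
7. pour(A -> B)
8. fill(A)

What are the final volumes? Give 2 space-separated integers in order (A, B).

Step 1: pour(B -> A) -> (A=4 B=1)
Step 2: empty(A) -> (A=0 B=1)
Step 3: fill(A) -> (A=4 B=1)
Step 4: fill(B) -> (A=4 B=9)
Step 5: empty(A) -> (A=0 B=9)
Step 6: pour(B -> A) -> (A=4 B=5)
Step 7: pour(A -> B) -> (A=0 B=9)
Step 8: fill(A) -> (A=4 B=9)

Answer: 4 9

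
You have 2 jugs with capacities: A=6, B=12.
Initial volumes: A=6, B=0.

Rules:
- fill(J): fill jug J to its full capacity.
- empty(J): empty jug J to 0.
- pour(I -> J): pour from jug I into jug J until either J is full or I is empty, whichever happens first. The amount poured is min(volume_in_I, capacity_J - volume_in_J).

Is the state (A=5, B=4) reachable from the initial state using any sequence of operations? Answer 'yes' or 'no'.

BFS explored all 6 reachable states.
Reachable set includes: (0,0), (0,6), (0,12), (6,0), (6,6), (6,12)
Target (A=5, B=4) not in reachable set → no.

Answer: no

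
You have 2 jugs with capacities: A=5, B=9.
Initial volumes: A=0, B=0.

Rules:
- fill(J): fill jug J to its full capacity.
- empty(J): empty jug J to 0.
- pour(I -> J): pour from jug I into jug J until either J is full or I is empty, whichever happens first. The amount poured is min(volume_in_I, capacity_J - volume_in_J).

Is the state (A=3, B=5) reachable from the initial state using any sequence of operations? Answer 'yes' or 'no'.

Answer: no

Derivation:
BFS explored all 28 reachable states.
Reachable set includes: (0,0), (0,1), (0,2), (0,3), (0,4), (0,5), (0,6), (0,7), (0,8), (0,9), (1,0), (1,9) ...
Target (A=3, B=5) not in reachable set → no.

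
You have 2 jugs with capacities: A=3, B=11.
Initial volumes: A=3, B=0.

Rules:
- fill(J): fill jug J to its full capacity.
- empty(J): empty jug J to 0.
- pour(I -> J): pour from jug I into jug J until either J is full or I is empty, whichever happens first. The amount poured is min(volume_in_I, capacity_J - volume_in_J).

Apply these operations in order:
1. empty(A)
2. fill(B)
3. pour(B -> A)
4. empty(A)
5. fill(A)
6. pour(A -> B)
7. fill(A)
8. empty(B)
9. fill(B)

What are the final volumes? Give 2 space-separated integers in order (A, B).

Step 1: empty(A) -> (A=0 B=0)
Step 2: fill(B) -> (A=0 B=11)
Step 3: pour(B -> A) -> (A=3 B=8)
Step 4: empty(A) -> (A=0 B=8)
Step 5: fill(A) -> (A=3 B=8)
Step 6: pour(A -> B) -> (A=0 B=11)
Step 7: fill(A) -> (A=3 B=11)
Step 8: empty(B) -> (A=3 B=0)
Step 9: fill(B) -> (A=3 B=11)

Answer: 3 11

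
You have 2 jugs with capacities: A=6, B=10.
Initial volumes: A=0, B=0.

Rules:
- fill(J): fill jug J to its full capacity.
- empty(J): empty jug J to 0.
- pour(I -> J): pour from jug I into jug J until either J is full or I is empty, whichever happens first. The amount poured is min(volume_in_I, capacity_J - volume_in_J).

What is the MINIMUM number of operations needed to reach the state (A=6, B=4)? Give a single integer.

BFS from (A=0, B=0). One shortest path:
  1. fill(B) -> (A=0 B=10)
  2. pour(B -> A) -> (A=6 B=4)
Reached target in 2 moves.

Answer: 2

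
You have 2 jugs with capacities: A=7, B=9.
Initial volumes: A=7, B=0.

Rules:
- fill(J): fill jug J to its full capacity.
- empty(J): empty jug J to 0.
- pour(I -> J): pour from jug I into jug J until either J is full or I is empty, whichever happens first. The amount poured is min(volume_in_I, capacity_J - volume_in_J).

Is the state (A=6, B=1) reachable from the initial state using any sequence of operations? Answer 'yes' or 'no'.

Answer: no

Derivation:
BFS explored all 32 reachable states.
Reachable set includes: (0,0), (0,1), (0,2), (0,3), (0,4), (0,5), (0,6), (0,7), (0,8), (0,9), (1,0), (1,9) ...
Target (A=6, B=1) not in reachable set → no.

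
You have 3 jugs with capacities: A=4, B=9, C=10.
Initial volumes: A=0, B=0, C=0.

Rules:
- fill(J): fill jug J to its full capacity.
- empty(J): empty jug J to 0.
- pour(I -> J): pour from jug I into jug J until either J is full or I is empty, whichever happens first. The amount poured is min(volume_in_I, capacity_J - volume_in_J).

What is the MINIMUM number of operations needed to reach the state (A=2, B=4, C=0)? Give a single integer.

Answer: 6

Derivation:
BFS from (A=0, B=0, C=0). One shortest path:
  1. fill(C) -> (A=0 B=0 C=10)
  2. pour(C -> A) -> (A=4 B=0 C=6)
  3. empty(A) -> (A=0 B=0 C=6)
  4. pour(C -> A) -> (A=4 B=0 C=2)
  5. pour(A -> B) -> (A=0 B=4 C=2)
  6. pour(C -> A) -> (A=2 B=4 C=0)
Reached target in 6 moves.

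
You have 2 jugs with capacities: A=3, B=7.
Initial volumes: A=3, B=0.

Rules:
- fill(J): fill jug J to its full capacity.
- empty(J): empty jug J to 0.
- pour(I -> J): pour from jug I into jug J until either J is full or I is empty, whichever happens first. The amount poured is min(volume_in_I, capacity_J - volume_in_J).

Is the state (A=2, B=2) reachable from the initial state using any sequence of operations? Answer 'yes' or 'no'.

BFS explored all 20 reachable states.
Reachable set includes: (0,0), (0,1), (0,2), (0,3), (0,4), (0,5), (0,6), (0,7), (1,0), (1,7), (2,0), (2,7) ...
Target (A=2, B=2) not in reachable set → no.

Answer: no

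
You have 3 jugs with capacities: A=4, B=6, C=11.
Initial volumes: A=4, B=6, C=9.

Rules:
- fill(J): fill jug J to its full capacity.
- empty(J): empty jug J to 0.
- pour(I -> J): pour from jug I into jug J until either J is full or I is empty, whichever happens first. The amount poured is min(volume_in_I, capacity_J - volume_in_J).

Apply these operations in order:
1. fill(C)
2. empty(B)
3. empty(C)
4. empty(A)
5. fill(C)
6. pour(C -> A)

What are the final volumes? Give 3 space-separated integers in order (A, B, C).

Step 1: fill(C) -> (A=4 B=6 C=11)
Step 2: empty(B) -> (A=4 B=0 C=11)
Step 3: empty(C) -> (A=4 B=0 C=0)
Step 4: empty(A) -> (A=0 B=0 C=0)
Step 5: fill(C) -> (A=0 B=0 C=11)
Step 6: pour(C -> A) -> (A=4 B=0 C=7)

Answer: 4 0 7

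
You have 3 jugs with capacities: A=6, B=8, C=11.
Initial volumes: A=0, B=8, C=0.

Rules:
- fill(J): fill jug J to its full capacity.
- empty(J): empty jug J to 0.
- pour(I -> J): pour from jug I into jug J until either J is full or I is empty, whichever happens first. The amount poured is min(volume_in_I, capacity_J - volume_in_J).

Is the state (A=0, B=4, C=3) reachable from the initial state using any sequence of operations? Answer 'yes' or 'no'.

Answer: yes

Derivation:
BFS from (A=0, B=8, C=0):
  1. fill(C) -> (A=0 B=8 C=11)
  2. pour(B -> A) -> (A=6 B=2 C=11)
  3. empty(A) -> (A=0 B=2 C=11)
  4. pour(B -> A) -> (A=2 B=0 C=11)
  5. pour(C -> B) -> (A=2 B=8 C=3)
  6. pour(B -> A) -> (A=6 B=4 C=3)
  7. empty(A) -> (A=0 B=4 C=3)
Target reached → yes.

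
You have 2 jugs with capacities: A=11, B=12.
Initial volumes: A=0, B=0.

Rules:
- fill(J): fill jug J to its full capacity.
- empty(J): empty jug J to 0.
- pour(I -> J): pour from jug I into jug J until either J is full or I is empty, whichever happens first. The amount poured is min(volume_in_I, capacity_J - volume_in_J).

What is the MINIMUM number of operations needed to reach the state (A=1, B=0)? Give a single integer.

BFS from (A=0, B=0). One shortest path:
  1. fill(B) -> (A=0 B=12)
  2. pour(B -> A) -> (A=11 B=1)
  3. empty(A) -> (A=0 B=1)
  4. pour(B -> A) -> (A=1 B=0)
Reached target in 4 moves.

Answer: 4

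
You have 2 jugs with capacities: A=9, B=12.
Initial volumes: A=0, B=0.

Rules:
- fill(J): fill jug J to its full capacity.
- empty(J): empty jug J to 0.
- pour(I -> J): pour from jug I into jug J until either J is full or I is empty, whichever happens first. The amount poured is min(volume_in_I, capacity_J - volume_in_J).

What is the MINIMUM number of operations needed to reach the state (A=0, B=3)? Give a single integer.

BFS from (A=0, B=0). One shortest path:
  1. fill(B) -> (A=0 B=12)
  2. pour(B -> A) -> (A=9 B=3)
  3. empty(A) -> (A=0 B=3)
Reached target in 3 moves.

Answer: 3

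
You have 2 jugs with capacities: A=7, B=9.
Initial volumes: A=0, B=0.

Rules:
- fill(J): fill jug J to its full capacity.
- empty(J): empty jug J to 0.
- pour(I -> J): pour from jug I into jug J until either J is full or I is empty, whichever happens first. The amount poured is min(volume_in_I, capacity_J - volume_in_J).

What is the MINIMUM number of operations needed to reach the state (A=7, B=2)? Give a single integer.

BFS from (A=0, B=0). One shortest path:
  1. fill(B) -> (A=0 B=9)
  2. pour(B -> A) -> (A=7 B=2)
Reached target in 2 moves.

Answer: 2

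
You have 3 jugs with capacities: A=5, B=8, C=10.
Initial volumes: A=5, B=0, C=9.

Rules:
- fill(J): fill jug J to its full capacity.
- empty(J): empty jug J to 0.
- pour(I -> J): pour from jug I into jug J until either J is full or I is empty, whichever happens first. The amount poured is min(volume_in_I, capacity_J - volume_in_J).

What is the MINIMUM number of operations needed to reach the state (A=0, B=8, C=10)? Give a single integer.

Answer: 3

Derivation:
BFS from (A=5, B=0, C=9). One shortest path:
  1. empty(A) -> (A=0 B=0 C=9)
  2. fill(B) -> (A=0 B=8 C=9)
  3. fill(C) -> (A=0 B=8 C=10)
Reached target in 3 moves.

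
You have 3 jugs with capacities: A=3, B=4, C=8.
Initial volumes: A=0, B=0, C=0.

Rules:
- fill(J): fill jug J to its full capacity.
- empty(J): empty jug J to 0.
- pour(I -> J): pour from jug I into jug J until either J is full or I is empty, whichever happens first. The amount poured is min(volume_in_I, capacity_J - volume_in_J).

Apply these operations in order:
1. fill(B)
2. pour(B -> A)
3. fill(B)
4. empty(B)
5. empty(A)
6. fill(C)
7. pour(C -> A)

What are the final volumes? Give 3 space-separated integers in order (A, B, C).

Step 1: fill(B) -> (A=0 B=4 C=0)
Step 2: pour(B -> A) -> (A=3 B=1 C=0)
Step 3: fill(B) -> (A=3 B=4 C=0)
Step 4: empty(B) -> (A=3 B=0 C=0)
Step 5: empty(A) -> (A=0 B=0 C=0)
Step 6: fill(C) -> (A=0 B=0 C=8)
Step 7: pour(C -> A) -> (A=3 B=0 C=5)

Answer: 3 0 5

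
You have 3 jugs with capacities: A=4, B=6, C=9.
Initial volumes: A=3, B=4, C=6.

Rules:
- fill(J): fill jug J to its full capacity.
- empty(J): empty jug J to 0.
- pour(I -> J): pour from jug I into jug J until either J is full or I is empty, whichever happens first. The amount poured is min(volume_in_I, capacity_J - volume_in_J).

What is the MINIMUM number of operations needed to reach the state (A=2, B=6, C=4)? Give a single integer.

BFS from (A=3, B=4, C=6). One shortest path:
  1. fill(A) -> (A=4 B=4 C=6)
  2. empty(C) -> (A=4 B=4 C=0)
  3. pour(A -> C) -> (A=0 B=4 C=4)
  4. fill(A) -> (A=4 B=4 C=4)
  5. pour(A -> B) -> (A=2 B=6 C=4)
Reached target in 5 moves.

Answer: 5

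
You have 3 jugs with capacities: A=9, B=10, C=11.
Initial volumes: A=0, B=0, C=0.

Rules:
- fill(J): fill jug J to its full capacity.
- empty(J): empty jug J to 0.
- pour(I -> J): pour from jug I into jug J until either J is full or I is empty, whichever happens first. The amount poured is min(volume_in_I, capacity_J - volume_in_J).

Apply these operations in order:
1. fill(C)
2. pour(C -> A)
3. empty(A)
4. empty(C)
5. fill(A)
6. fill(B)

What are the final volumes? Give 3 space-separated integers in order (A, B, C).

Step 1: fill(C) -> (A=0 B=0 C=11)
Step 2: pour(C -> A) -> (A=9 B=0 C=2)
Step 3: empty(A) -> (A=0 B=0 C=2)
Step 4: empty(C) -> (A=0 B=0 C=0)
Step 5: fill(A) -> (A=9 B=0 C=0)
Step 6: fill(B) -> (A=9 B=10 C=0)

Answer: 9 10 0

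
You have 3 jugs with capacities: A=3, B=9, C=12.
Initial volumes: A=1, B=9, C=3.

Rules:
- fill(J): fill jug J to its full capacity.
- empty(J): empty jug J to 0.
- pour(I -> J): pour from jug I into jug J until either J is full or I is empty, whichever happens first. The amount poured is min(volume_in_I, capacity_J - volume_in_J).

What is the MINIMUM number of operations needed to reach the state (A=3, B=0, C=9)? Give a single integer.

Answer: 3

Derivation:
BFS from (A=1, B=9, C=3). One shortest path:
  1. fill(A) -> (A=3 B=9 C=3)
  2. empty(C) -> (A=3 B=9 C=0)
  3. pour(B -> C) -> (A=3 B=0 C=9)
Reached target in 3 moves.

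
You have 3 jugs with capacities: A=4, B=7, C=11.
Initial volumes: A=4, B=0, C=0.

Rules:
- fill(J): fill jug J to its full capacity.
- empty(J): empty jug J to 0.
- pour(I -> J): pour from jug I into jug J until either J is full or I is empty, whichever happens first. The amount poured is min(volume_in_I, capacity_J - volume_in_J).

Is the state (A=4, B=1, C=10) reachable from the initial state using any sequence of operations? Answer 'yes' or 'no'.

Answer: yes

Derivation:
BFS from (A=4, B=0, C=0):
  1. fill(B) -> (A=4 B=7 C=0)
  2. pour(B -> C) -> (A=4 B=0 C=7)
  3. pour(A -> B) -> (A=0 B=4 C=7)
  4. pour(C -> A) -> (A=4 B=4 C=3)
  5. pour(A -> B) -> (A=1 B=7 C=3)
  6. pour(B -> C) -> (A=1 B=0 C=10)
  7. pour(A -> B) -> (A=0 B=1 C=10)
  8. fill(A) -> (A=4 B=1 C=10)
Target reached → yes.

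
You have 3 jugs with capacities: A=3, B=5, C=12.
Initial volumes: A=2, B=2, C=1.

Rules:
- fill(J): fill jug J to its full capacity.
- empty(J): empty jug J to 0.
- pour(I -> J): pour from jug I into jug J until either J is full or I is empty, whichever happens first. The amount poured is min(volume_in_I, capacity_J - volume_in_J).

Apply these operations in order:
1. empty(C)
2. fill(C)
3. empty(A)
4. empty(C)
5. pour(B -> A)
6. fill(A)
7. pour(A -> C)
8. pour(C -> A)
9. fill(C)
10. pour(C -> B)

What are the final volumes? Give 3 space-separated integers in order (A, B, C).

Step 1: empty(C) -> (A=2 B=2 C=0)
Step 2: fill(C) -> (A=2 B=2 C=12)
Step 3: empty(A) -> (A=0 B=2 C=12)
Step 4: empty(C) -> (A=0 B=2 C=0)
Step 5: pour(B -> A) -> (A=2 B=0 C=0)
Step 6: fill(A) -> (A=3 B=0 C=0)
Step 7: pour(A -> C) -> (A=0 B=0 C=3)
Step 8: pour(C -> A) -> (A=3 B=0 C=0)
Step 9: fill(C) -> (A=3 B=0 C=12)
Step 10: pour(C -> B) -> (A=3 B=5 C=7)

Answer: 3 5 7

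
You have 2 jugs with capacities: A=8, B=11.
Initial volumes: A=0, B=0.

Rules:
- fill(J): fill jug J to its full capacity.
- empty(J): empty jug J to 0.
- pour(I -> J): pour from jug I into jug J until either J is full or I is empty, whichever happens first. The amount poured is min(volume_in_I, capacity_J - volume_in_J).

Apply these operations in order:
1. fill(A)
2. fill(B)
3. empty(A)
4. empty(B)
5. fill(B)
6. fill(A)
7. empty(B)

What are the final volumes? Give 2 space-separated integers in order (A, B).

Step 1: fill(A) -> (A=8 B=0)
Step 2: fill(B) -> (A=8 B=11)
Step 3: empty(A) -> (A=0 B=11)
Step 4: empty(B) -> (A=0 B=0)
Step 5: fill(B) -> (A=0 B=11)
Step 6: fill(A) -> (A=8 B=11)
Step 7: empty(B) -> (A=8 B=0)

Answer: 8 0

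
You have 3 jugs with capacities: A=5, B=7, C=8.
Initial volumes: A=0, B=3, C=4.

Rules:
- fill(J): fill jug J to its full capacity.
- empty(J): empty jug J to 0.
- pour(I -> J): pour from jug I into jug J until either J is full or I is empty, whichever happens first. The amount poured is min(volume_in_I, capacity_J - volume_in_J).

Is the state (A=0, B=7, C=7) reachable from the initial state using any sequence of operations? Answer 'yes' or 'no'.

Answer: yes

Derivation:
BFS from (A=0, B=3, C=4):
  1. pour(B -> C) -> (A=0 B=0 C=7)
  2. fill(B) -> (A=0 B=7 C=7)
Target reached → yes.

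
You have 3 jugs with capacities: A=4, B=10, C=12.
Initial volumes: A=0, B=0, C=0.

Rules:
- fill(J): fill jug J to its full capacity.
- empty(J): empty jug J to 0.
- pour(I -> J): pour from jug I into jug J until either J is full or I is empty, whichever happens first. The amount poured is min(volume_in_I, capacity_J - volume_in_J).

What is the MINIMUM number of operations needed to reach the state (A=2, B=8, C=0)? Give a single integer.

BFS from (A=0, B=0, C=0). One shortest path:
  1. fill(B) -> (A=0 B=10 C=0)
  2. pour(B -> A) -> (A=4 B=6 C=0)
  3. pour(A -> C) -> (A=0 B=6 C=4)
  4. pour(B -> A) -> (A=4 B=2 C=4)
  5. pour(A -> C) -> (A=0 B=2 C=8)
  6. pour(B -> A) -> (A=2 B=0 C=8)
  7. pour(C -> B) -> (A=2 B=8 C=0)
Reached target in 7 moves.

Answer: 7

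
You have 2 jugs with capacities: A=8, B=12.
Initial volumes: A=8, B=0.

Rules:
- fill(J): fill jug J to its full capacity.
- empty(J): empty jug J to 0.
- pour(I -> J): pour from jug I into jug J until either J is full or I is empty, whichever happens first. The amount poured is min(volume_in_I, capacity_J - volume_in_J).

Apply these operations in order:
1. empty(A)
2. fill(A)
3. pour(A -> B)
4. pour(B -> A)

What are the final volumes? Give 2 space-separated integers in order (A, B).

Answer: 8 0

Derivation:
Step 1: empty(A) -> (A=0 B=0)
Step 2: fill(A) -> (A=8 B=0)
Step 3: pour(A -> B) -> (A=0 B=8)
Step 4: pour(B -> A) -> (A=8 B=0)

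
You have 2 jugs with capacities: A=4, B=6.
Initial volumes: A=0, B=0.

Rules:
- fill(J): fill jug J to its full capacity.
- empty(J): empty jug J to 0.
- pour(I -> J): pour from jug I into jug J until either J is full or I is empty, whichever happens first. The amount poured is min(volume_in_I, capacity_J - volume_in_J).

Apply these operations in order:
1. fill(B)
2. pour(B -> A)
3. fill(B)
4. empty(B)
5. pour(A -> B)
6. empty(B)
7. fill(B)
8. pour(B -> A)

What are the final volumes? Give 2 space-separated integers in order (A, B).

Answer: 4 2

Derivation:
Step 1: fill(B) -> (A=0 B=6)
Step 2: pour(B -> A) -> (A=4 B=2)
Step 3: fill(B) -> (A=4 B=6)
Step 4: empty(B) -> (A=4 B=0)
Step 5: pour(A -> B) -> (A=0 B=4)
Step 6: empty(B) -> (A=0 B=0)
Step 7: fill(B) -> (A=0 B=6)
Step 8: pour(B -> A) -> (A=4 B=2)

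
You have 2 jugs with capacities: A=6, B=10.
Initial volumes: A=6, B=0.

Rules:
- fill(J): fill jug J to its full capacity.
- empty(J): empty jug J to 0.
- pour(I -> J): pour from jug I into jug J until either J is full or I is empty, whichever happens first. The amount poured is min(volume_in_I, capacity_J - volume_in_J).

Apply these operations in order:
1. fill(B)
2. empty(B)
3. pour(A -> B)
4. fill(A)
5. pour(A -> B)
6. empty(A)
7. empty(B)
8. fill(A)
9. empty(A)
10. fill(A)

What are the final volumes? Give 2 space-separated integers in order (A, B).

Step 1: fill(B) -> (A=6 B=10)
Step 2: empty(B) -> (A=6 B=0)
Step 3: pour(A -> B) -> (A=0 B=6)
Step 4: fill(A) -> (A=6 B=6)
Step 5: pour(A -> B) -> (A=2 B=10)
Step 6: empty(A) -> (A=0 B=10)
Step 7: empty(B) -> (A=0 B=0)
Step 8: fill(A) -> (A=6 B=0)
Step 9: empty(A) -> (A=0 B=0)
Step 10: fill(A) -> (A=6 B=0)

Answer: 6 0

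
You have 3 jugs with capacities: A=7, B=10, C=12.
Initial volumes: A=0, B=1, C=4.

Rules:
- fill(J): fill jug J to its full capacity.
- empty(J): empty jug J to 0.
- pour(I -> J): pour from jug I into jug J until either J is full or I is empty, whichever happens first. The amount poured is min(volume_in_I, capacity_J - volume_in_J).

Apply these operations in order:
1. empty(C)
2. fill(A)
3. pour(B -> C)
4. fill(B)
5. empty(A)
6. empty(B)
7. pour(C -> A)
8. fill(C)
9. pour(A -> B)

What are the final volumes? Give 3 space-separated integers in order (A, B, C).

Answer: 0 1 12

Derivation:
Step 1: empty(C) -> (A=0 B=1 C=0)
Step 2: fill(A) -> (A=7 B=1 C=0)
Step 3: pour(B -> C) -> (A=7 B=0 C=1)
Step 4: fill(B) -> (A=7 B=10 C=1)
Step 5: empty(A) -> (A=0 B=10 C=1)
Step 6: empty(B) -> (A=0 B=0 C=1)
Step 7: pour(C -> A) -> (A=1 B=0 C=0)
Step 8: fill(C) -> (A=1 B=0 C=12)
Step 9: pour(A -> B) -> (A=0 B=1 C=12)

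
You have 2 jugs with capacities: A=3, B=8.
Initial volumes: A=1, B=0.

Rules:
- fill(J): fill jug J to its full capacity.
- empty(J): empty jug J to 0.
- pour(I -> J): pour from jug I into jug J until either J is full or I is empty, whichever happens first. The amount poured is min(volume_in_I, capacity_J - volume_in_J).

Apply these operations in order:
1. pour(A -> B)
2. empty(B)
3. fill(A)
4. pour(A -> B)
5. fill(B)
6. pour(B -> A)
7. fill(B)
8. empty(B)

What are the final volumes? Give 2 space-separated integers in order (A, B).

Step 1: pour(A -> B) -> (A=0 B=1)
Step 2: empty(B) -> (A=0 B=0)
Step 3: fill(A) -> (A=3 B=0)
Step 4: pour(A -> B) -> (A=0 B=3)
Step 5: fill(B) -> (A=0 B=8)
Step 6: pour(B -> A) -> (A=3 B=5)
Step 7: fill(B) -> (A=3 B=8)
Step 8: empty(B) -> (A=3 B=0)

Answer: 3 0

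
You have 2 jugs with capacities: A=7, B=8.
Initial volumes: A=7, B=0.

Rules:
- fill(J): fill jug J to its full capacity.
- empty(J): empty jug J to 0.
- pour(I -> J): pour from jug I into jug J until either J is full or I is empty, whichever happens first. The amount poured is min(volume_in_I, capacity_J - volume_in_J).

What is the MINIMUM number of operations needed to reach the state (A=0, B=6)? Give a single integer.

Answer: 5

Derivation:
BFS from (A=7, B=0). One shortest path:
  1. pour(A -> B) -> (A=0 B=7)
  2. fill(A) -> (A=7 B=7)
  3. pour(A -> B) -> (A=6 B=8)
  4. empty(B) -> (A=6 B=0)
  5. pour(A -> B) -> (A=0 B=6)
Reached target in 5 moves.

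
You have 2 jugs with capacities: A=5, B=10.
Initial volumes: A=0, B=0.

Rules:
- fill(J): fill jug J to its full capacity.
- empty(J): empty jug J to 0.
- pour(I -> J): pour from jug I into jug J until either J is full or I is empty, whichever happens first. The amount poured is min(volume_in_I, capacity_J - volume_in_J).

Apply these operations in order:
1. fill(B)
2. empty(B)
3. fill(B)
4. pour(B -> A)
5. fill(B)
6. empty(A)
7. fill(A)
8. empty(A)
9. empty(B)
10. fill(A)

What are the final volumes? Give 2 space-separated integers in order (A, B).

Answer: 5 0

Derivation:
Step 1: fill(B) -> (A=0 B=10)
Step 2: empty(B) -> (A=0 B=0)
Step 3: fill(B) -> (A=0 B=10)
Step 4: pour(B -> A) -> (A=5 B=5)
Step 5: fill(B) -> (A=5 B=10)
Step 6: empty(A) -> (A=0 B=10)
Step 7: fill(A) -> (A=5 B=10)
Step 8: empty(A) -> (A=0 B=10)
Step 9: empty(B) -> (A=0 B=0)
Step 10: fill(A) -> (A=5 B=0)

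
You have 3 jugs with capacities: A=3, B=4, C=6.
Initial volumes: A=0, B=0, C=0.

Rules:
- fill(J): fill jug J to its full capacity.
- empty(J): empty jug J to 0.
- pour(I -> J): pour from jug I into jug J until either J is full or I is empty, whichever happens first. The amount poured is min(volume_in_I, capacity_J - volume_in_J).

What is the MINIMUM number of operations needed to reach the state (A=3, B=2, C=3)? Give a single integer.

Answer: 5

Derivation:
BFS from (A=0, B=0, C=0). One shortest path:
  1. fill(B) -> (A=0 B=4 C=0)
  2. pour(B -> C) -> (A=0 B=0 C=4)
  3. fill(B) -> (A=0 B=4 C=4)
  4. pour(B -> C) -> (A=0 B=2 C=6)
  5. pour(C -> A) -> (A=3 B=2 C=3)
Reached target in 5 moves.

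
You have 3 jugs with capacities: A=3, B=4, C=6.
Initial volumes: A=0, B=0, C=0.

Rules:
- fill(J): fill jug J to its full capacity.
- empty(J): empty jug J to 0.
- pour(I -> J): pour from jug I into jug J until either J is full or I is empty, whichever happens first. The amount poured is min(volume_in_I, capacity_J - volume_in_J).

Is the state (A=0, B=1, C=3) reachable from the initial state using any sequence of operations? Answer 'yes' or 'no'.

BFS from (A=0, B=0, C=0):
  1. fill(B) -> (A=0 B=4 C=0)
  2. pour(B -> A) -> (A=3 B=1 C=0)
  3. pour(A -> C) -> (A=0 B=1 C=3)
Target reached → yes.

Answer: yes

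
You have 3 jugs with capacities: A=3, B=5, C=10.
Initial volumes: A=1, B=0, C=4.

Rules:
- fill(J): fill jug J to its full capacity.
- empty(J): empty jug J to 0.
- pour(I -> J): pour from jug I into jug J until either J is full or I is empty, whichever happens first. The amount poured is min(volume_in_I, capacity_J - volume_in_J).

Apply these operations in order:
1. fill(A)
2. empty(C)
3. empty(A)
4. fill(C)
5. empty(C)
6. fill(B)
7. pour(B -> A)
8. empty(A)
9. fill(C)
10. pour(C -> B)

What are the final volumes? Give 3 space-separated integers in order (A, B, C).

Step 1: fill(A) -> (A=3 B=0 C=4)
Step 2: empty(C) -> (A=3 B=0 C=0)
Step 3: empty(A) -> (A=0 B=0 C=0)
Step 4: fill(C) -> (A=0 B=0 C=10)
Step 5: empty(C) -> (A=0 B=0 C=0)
Step 6: fill(B) -> (A=0 B=5 C=0)
Step 7: pour(B -> A) -> (A=3 B=2 C=0)
Step 8: empty(A) -> (A=0 B=2 C=0)
Step 9: fill(C) -> (A=0 B=2 C=10)
Step 10: pour(C -> B) -> (A=0 B=5 C=7)

Answer: 0 5 7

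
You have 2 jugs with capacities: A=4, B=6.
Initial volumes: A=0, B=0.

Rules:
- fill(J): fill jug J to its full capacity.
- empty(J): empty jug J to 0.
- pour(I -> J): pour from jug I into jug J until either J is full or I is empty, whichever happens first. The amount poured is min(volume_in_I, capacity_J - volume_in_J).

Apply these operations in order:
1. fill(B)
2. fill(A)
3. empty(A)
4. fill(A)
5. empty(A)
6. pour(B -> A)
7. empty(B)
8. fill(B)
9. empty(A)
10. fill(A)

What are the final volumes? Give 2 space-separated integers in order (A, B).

Answer: 4 6

Derivation:
Step 1: fill(B) -> (A=0 B=6)
Step 2: fill(A) -> (A=4 B=6)
Step 3: empty(A) -> (A=0 B=6)
Step 4: fill(A) -> (A=4 B=6)
Step 5: empty(A) -> (A=0 B=6)
Step 6: pour(B -> A) -> (A=4 B=2)
Step 7: empty(B) -> (A=4 B=0)
Step 8: fill(B) -> (A=4 B=6)
Step 9: empty(A) -> (A=0 B=6)
Step 10: fill(A) -> (A=4 B=6)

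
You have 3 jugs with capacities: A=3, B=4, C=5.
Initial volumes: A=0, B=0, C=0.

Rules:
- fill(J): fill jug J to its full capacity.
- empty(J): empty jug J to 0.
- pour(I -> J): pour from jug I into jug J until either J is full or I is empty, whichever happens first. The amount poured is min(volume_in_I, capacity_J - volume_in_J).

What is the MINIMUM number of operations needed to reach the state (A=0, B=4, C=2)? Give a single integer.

Answer: 4

Derivation:
BFS from (A=0, B=0, C=0). One shortest path:
  1. fill(B) -> (A=0 B=4 C=0)
  2. fill(C) -> (A=0 B=4 C=5)
  3. pour(C -> A) -> (A=3 B=4 C=2)
  4. empty(A) -> (A=0 B=4 C=2)
Reached target in 4 moves.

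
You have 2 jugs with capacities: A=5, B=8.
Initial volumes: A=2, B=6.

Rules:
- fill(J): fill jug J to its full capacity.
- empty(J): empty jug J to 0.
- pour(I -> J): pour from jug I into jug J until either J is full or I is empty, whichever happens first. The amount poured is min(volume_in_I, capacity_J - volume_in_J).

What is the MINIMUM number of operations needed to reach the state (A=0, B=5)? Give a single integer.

BFS from (A=2, B=6). One shortest path:
  1. fill(A) -> (A=5 B=6)
  2. empty(B) -> (A=5 B=0)
  3. pour(A -> B) -> (A=0 B=5)
Reached target in 3 moves.

Answer: 3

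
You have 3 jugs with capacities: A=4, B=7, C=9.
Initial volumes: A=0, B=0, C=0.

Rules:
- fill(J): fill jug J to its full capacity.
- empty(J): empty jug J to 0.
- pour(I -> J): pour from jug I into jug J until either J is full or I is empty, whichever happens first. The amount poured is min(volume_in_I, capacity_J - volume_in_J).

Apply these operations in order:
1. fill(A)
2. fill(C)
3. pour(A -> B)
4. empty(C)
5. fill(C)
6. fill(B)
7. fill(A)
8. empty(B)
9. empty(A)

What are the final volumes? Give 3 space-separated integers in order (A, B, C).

Step 1: fill(A) -> (A=4 B=0 C=0)
Step 2: fill(C) -> (A=4 B=0 C=9)
Step 3: pour(A -> B) -> (A=0 B=4 C=9)
Step 4: empty(C) -> (A=0 B=4 C=0)
Step 5: fill(C) -> (A=0 B=4 C=9)
Step 6: fill(B) -> (A=0 B=7 C=9)
Step 7: fill(A) -> (A=4 B=7 C=9)
Step 8: empty(B) -> (A=4 B=0 C=9)
Step 9: empty(A) -> (A=0 B=0 C=9)

Answer: 0 0 9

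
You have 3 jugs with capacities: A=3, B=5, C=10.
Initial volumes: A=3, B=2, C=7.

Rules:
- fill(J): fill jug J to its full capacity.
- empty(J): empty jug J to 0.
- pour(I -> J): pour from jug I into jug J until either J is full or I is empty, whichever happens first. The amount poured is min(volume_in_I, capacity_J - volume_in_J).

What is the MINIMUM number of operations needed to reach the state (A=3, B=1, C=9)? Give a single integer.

BFS from (A=3, B=2, C=7). One shortest path:
  1. empty(B) -> (A=3 B=0 C=7)
  2. pour(A -> B) -> (A=0 B=3 C=7)
  3. pour(C -> A) -> (A=3 B=3 C=4)
  4. pour(A -> B) -> (A=1 B=5 C=4)
  5. pour(B -> C) -> (A=1 B=0 C=9)
  6. pour(A -> B) -> (A=0 B=1 C=9)
  7. fill(A) -> (A=3 B=1 C=9)
Reached target in 7 moves.

Answer: 7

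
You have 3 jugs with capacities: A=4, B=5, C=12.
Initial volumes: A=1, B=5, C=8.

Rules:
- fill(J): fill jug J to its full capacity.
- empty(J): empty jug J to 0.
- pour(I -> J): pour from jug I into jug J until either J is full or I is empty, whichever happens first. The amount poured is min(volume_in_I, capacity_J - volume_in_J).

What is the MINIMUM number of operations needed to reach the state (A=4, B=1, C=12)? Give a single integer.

BFS from (A=1, B=5, C=8). One shortest path:
  1. fill(A) -> (A=4 B=5 C=8)
  2. pour(B -> C) -> (A=4 B=1 C=12)
Reached target in 2 moves.

Answer: 2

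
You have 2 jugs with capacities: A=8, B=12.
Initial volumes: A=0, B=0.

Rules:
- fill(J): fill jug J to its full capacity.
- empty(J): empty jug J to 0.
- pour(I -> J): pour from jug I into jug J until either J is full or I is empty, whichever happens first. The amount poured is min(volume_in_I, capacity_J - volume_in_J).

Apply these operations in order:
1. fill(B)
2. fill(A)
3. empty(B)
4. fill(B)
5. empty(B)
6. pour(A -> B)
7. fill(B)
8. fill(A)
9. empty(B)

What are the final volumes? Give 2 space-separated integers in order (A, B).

Step 1: fill(B) -> (A=0 B=12)
Step 2: fill(A) -> (A=8 B=12)
Step 3: empty(B) -> (A=8 B=0)
Step 4: fill(B) -> (A=8 B=12)
Step 5: empty(B) -> (A=8 B=0)
Step 6: pour(A -> B) -> (A=0 B=8)
Step 7: fill(B) -> (A=0 B=12)
Step 8: fill(A) -> (A=8 B=12)
Step 9: empty(B) -> (A=8 B=0)

Answer: 8 0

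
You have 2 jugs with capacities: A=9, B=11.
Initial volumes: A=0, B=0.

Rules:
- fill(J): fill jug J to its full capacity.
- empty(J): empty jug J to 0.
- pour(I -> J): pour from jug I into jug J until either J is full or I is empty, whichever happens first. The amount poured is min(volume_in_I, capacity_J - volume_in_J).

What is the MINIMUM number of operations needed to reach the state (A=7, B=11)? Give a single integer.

BFS from (A=0, B=0). One shortest path:
  1. fill(A) -> (A=9 B=0)
  2. pour(A -> B) -> (A=0 B=9)
  3. fill(A) -> (A=9 B=9)
  4. pour(A -> B) -> (A=7 B=11)
Reached target in 4 moves.

Answer: 4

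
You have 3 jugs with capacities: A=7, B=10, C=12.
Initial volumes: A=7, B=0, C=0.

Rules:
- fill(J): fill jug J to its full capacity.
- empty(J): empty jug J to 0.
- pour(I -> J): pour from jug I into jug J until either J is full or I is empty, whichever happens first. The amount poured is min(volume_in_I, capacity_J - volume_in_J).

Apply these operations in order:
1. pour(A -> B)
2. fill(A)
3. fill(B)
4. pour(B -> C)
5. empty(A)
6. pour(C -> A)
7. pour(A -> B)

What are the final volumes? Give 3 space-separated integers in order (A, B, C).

Answer: 0 7 3

Derivation:
Step 1: pour(A -> B) -> (A=0 B=7 C=0)
Step 2: fill(A) -> (A=7 B=7 C=0)
Step 3: fill(B) -> (A=7 B=10 C=0)
Step 4: pour(B -> C) -> (A=7 B=0 C=10)
Step 5: empty(A) -> (A=0 B=0 C=10)
Step 6: pour(C -> A) -> (A=7 B=0 C=3)
Step 7: pour(A -> B) -> (A=0 B=7 C=3)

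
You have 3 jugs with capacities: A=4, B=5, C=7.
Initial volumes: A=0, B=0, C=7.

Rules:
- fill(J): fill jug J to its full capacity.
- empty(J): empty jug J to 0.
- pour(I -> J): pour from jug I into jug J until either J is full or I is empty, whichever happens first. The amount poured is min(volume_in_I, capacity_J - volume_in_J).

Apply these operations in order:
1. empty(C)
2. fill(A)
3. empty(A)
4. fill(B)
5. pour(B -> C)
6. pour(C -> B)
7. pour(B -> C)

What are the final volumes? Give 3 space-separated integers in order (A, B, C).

Answer: 0 0 5

Derivation:
Step 1: empty(C) -> (A=0 B=0 C=0)
Step 2: fill(A) -> (A=4 B=0 C=0)
Step 3: empty(A) -> (A=0 B=0 C=0)
Step 4: fill(B) -> (A=0 B=5 C=0)
Step 5: pour(B -> C) -> (A=0 B=0 C=5)
Step 6: pour(C -> B) -> (A=0 B=5 C=0)
Step 7: pour(B -> C) -> (A=0 B=0 C=5)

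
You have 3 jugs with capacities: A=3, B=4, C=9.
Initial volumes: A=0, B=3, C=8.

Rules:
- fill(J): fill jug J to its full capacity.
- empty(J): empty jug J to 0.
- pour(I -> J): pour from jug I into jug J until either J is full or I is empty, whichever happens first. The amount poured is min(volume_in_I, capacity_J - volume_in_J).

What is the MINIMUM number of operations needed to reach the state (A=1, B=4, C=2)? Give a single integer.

Answer: 5

Derivation:
BFS from (A=0, B=3, C=8). One shortest path:
  1. pour(B -> C) -> (A=0 B=2 C=9)
  2. pour(C -> A) -> (A=3 B=2 C=6)
  3. pour(A -> B) -> (A=1 B=4 C=6)
  4. empty(B) -> (A=1 B=0 C=6)
  5. pour(C -> B) -> (A=1 B=4 C=2)
Reached target in 5 moves.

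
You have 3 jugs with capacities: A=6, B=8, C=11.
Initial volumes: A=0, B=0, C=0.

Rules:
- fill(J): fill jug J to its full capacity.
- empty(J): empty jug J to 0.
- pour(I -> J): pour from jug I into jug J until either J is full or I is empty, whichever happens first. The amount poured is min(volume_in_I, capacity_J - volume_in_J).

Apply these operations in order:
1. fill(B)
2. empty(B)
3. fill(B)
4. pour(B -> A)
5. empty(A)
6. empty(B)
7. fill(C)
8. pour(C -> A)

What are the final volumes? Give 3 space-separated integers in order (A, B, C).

Step 1: fill(B) -> (A=0 B=8 C=0)
Step 2: empty(B) -> (A=0 B=0 C=0)
Step 3: fill(B) -> (A=0 B=8 C=0)
Step 4: pour(B -> A) -> (A=6 B=2 C=0)
Step 5: empty(A) -> (A=0 B=2 C=0)
Step 6: empty(B) -> (A=0 B=0 C=0)
Step 7: fill(C) -> (A=0 B=0 C=11)
Step 8: pour(C -> A) -> (A=6 B=0 C=5)

Answer: 6 0 5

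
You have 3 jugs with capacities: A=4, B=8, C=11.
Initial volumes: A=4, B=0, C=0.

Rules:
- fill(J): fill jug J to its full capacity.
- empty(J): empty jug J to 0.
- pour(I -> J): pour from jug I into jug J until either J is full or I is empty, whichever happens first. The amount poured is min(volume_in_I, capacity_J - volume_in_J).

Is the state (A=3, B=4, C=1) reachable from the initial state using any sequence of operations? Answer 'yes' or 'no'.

BFS explored all 330 reachable states.
Reachable set includes: (0,0,0), (0,0,1), (0,0,2), (0,0,3), (0,0,4), (0,0,5), (0,0,6), (0,0,7), (0,0,8), (0,0,9), (0,0,10), (0,0,11) ...
Target (A=3, B=4, C=1) not in reachable set → no.

Answer: no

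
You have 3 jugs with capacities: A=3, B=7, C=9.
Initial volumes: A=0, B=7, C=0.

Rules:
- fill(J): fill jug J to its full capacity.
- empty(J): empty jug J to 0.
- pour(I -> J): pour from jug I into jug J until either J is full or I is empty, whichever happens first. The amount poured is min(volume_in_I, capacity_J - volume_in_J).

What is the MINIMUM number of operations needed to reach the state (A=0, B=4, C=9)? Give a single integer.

Answer: 3

Derivation:
BFS from (A=0, B=7, C=0). One shortest path:
  1. fill(C) -> (A=0 B=7 C=9)
  2. pour(B -> A) -> (A=3 B=4 C=9)
  3. empty(A) -> (A=0 B=4 C=9)
Reached target in 3 moves.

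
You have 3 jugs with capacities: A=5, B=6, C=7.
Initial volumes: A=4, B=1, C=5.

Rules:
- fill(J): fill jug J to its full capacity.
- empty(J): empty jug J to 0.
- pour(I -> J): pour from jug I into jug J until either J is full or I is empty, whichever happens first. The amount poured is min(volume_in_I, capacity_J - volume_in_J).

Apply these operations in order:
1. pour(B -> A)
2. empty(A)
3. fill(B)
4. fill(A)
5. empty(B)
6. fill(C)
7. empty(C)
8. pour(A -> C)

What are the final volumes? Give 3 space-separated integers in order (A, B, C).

Step 1: pour(B -> A) -> (A=5 B=0 C=5)
Step 2: empty(A) -> (A=0 B=0 C=5)
Step 3: fill(B) -> (A=0 B=6 C=5)
Step 4: fill(A) -> (A=5 B=6 C=5)
Step 5: empty(B) -> (A=5 B=0 C=5)
Step 6: fill(C) -> (A=5 B=0 C=7)
Step 7: empty(C) -> (A=5 B=0 C=0)
Step 8: pour(A -> C) -> (A=0 B=0 C=5)

Answer: 0 0 5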